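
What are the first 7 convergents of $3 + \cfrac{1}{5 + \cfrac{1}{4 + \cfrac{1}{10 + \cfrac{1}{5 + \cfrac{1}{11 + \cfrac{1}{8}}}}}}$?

3/1, 16/5, 67/21, 686/215, 3497/1096, 39153/12271, 316721/99264

Using the convergent recurrence p_i = a_i*p_{i-1} + p_{i-2}, q_i = a_i*q_{i-1} + q_{i-2} with p_{-2}=0, p_{-1}=1, q_{-2}=1, q_{-1}=0:
  i=0: a_0=3, p_0 = 3*1 + 0 = 3, q_0 = 3*0 + 1 = 1.
  i=1: a_1=5, p_1 = 5*3 + 1 = 16, q_1 = 5*1 + 0 = 5.
  i=2: a_2=4, p_2 = 4*16 + 3 = 67, q_2 = 4*5 + 1 = 21.
  i=3: a_3=10, p_3 = 10*67 + 16 = 686, q_3 = 10*21 + 5 = 215.
  i=4: a_4=5, p_4 = 5*686 + 67 = 3497, q_4 = 5*215 + 21 = 1096.
  i=5: a_5=11, p_5 = 11*3497 + 686 = 39153, q_5 = 11*1096 + 215 = 12271.
  i=6: a_6=8, p_6 = 8*39153 + 3497 = 316721, q_6 = 8*12271 + 1096 = 99264.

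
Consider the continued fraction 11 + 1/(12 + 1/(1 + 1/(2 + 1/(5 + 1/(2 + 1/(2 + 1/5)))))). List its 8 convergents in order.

11/1, 133/12, 144/13, 421/38, 2249/203, 4919/444, 12087/1091, 65354/5899

Using the convergent recurrence p_i = a_i*p_{i-1} + p_{i-2}, q_i = a_i*q_{i-1} + q_{i-2} with p_{-2}=0, p_{-1}=1, q_{-2}=1, q_{-1}=0:
  i=0: a_0=11, p_0 = 11*1 + 0 = 11, q_0 = 11*0 + 1 = 1.
  i=1: a_1=12, p_1 = 12*11 + 1 = 133, q_1 = 12*1 + 0 = 12.
  i=2: a_2=1, p_2 = 1*133 + 11 = 144, q_2 = 1*12 + 1 = 13.
  i=3: a_3=2, p_3 = 2*144 + 133 = 421, q_3 = 2*13 + 12 = 38.
  i=4: a_4=5, p_4 = 5*421 + 144 = 2249, q_4 = 5*38 + 13 = 203.
  i=5: a_5=2, p_5 = 2*2249 + 421 = 4919, q_5 = 2*203 + 38 = 444.
  i=6: a_6=2, p_6 = 2*4919 + 2249 = 12087, q_6 = 2*444 + 203 = 1091.
  i=7: a_7=5, p_7 = 5*12087 + 4919 = 65354, q_7 = 5*1091 + 444 = 5899.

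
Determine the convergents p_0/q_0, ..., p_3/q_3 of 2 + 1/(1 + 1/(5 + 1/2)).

Using the convergent recurrence p_i = a_i*p_{i-1} + p_{i-2}, q_i = a_i*q_{i-1} + q_{i-2} with p_{-2}=0, p_{-1}=1, q_{-2}=1, q_{-1}=0:
  i=0: a_0=2, p_0 = 2*1 + 0 = 2, q_0 = 2*0 + 1 = 1.
  i=1: a_1=1, p_1 = 1*2 + 1 = 3, q_1 = 1*1 + 0 = 1.
  i=2: a_2=5, p_2 = 5*3 + 2 = 17, q_2 = 5*1 + 1 = 6.
  i=3: a_3=2, p_3 = 2*17 + 3 = 37, q_3 = 2*6 + 1 = 13.

2/1, 3/1, 17/6, 37/13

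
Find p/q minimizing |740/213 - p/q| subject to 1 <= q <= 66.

205/59

Expand x = 740/213 as a continued fraction with the Euclidean algorithm:
  740 = 3*213 + 101, so a_0 = 3.
  213 = 2*101 + 11, so a_1 = 2.
  101 = 9*11 + 2, so a_2 = 9.
  11 = 5*2 + 1, so a_3 = 5.
  2 = 2*1 + 0, so a_4 = 2.
so x = [3; 2, 9, 5, 2].
Convergents (p_i = a_i*p_{i-1} + p_{i-2}, q_i = a_i*q_{i-1} + q_{i-2} with p_{-2}=0, p_{-1}=1, q_{-2}=1, q_{-1}=0), until the denominator exceeds 66:
  i=0: a_0=3, p_0 = 3*1 + 0 = 3, q_0 = 3*0 + 1 = 1.
  i=1: a_1=2, p_1 = 2*3 + 1 = 7, q_1 = 2*1 + 0 = 2.
  i=2: a_2=9, p_2 = 9*7 + 3 = 66, q_2 = 9*2 + 1 = 19.
  i=3: a_3=5, p_3 = 5*66 + 7 = 337, q_3 = 5*19 + 2 = 97.
q_3 = 97 > 66, so the last convergent with denominator <= 66 is p_2/q_2 = 66/19.
The closest fraction with denominator <= 66 is either p_2/q_2 or the intermediate fraction (k*p_2 + p_1)/(k*q_2 + q_1) with the largest k >= 1 whose denominator stays <= 66; these approach x as k grows, and every other convergent or intermediate fraction in range is farther away.
Largest k: floor((66 - q_1)/q_2) = floor((66 - 2)/19) = 3.
That gives (3*66 + 7)/(3*19 + 2) = 205/59.
Compare the errors: |x - 66/19| = |740*19 - 66*213|/(213*19) = 2/4047, and |x - 205/59| = |740*59 - 205*213|/(213*59) = 5/12567.
Cross-multiplying, 5*4047 = 20235 < 25134 = 2*12567, so 5/12567 is smaller: the intermediate fraction 205/59 is closer to x than 66/19.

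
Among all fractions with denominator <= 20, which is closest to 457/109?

Expand x = 457/109 as a continued fraction with the Euclidean algorithm:
  457 = 4*109 + 21, so a_0 = 4.
  109 = 5*21 + 4, so a_1 = 5.
  21 = 5*4 + 1, so a_2 = 5.
  4 = 4*1 + 0, so a_3 = 4.
so x = [4; 5, 5, 4].
Convergents (p_i = a_i*p_{i-1} + p_{i-2}, q_i = a_i*q_{i-1} + q_{i-2} with p_{-2}=0, p_{-1}=1, q_{-2}=1, q_{-1}=0), until the denominator exceeds 20:
  i=0: a_0=4, p_0 = 4*1 + 0 = 4, q_0 = 4*0 + 1 = 1.
  i=1: a_1=5, p_1 = 5*4 + 1 = 21, q_1 = 5*1 + 0 = 5.
  i=2: a_2=5, p_2 = 5*21 + 4 = 109, q_2 = 5*5 + 1 = 26.
q_2 = 26 > 20, so the last convergent with denominator <= 20 is p_1/q_1 = 21/5.
The closest fraction with denominator <= 20 is either p_1/q_1 or the intermediate fraction (k*p_1 + p_0)/(k*q_1 + q_0) with the largest k >= 1 whose denominator stays <= 20; these approach x as k grows, and every other convergent or intermediate fraction in range is farther away.
Largest k: floor((20 - q_0)/q_1) = floor((20 - 1)/5) = 3.
That gives (3*21 + 4)/(3*5 + 1) = 67/16.
Compare the errors: |x - 21/5| = |457*5 - 21*109|/(109*5) = 4/545, and |x - 67/16| = |457*16 - 67*109|/(109*16) = 9/1744.
Cross-multiplying, 9*545 = 4905 < 6976 = 4*1744, so 9/1744 is smaller: the intermediate fraction 67/16 is closer to x than 21/5.

67/16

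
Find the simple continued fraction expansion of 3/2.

Run the Euclidean algorithm on 3 and 2; the successive quotients are the partial quotients a_0, a_1, ... (each step inverts the fractional part left over by the previous one):
  3 = 1*2 + 1, so a_0 = 1.
  2 = 2*1 + 0, so a_1 = 2.
The remainder reaches 0 after 2 divisions, so the expansion has 2 partial quotients, read off in order.

[1; 2]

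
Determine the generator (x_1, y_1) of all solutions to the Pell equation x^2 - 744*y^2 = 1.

(x, y) = (7501, 275)

First expand sqrt(744) as a continued fraction. With x_i = (sqrt(744) + m_i)/d_i and (m_0, d_0) = (0, 1): a_0 = floor(sqrt(744)) = 27, since 27^2 = 729 <= 744 < 784 = 28^2.
Iterate m_{i+1} = d_i*a_i - m_i, d_{i+1} = (744 - m_{i+1}^2)/d_i, a_{i+1} = floor((a_0 + m_{i+1})/d_{i+1}):
  m_1 = 1*27 - 0 = 27, d_1 = (744 - 27^2)/1 = 15/1 = 15, a_1 = floor((27 + 27)/15) = 3.
  m_2 = 15*3 - 27 = 18, d_2 = (744 - 18^2)/15 = 420/15 = 28, a_2 = floor((27 + 18)/28) = 1.
  m_3 = 28*1 - 18 = 10, d_3 = (744 - 10^2)/28 = 644/28 = 23, a_3 = floor((27 + 10)/23) = 1.
  m_4 = 23*1 - 10 = 13, d_4 = (744 - 13^2)/23 = 575/23 = 25, a_4 = floor((27 + 13)/25) = 1.
  m_5 = 25*1 - 13 = 12, d_5 = (744 - 12^2)/25 = 600/25 = 24, a_5 = floor((27 + 12)/24) = 1.
  m_6 = 24*1 - 12 = 12, d_6 = (744 - 12^2)/24 = 600/24 = 25, a_6 = floor((27 + 12)/25) = 1.
  m_7 = 25*1 - 12 = 13, d_7 = (744 - 13^2)/25 = 575/25 = 23, a_7 = floor((27 + 13)/23) = 1.
  m_8 = 23*1 - 13 = 10, d_8 = (744 - 10^2)/23 = 644/23 = 28, a_8 = floor((27 + 10)/28) = 1.
  m_9 = 28*1 - 10 = 18, d_9 = (744 - 18^2)/28 = 420/28 = 15, a_9 = floor((27 + 18)/15) = 3.
  m_10 = 15*3 - 18 = 27, d_10 = (744 - 27^2)/15 = 15/15 = 1, a_10 = floor((27 + 27)/1) = 54.
  m_11 = 1*54 - 27 = 27, d_11 = (744 - 27^2)/1 = 15/1 = 15: (m_11, d_11) = (m_1, d_1) = (27, 15), so from here the quotients repeat a_1, ..., a_10; the period length is 10.
So sqrt(744) = [27; (3, 1, 1, 1, 1, 1, 1, 1, 3, 54)] with period length k = 10.
k is even, so the fundamental solution of x^2 - 744y^2 = 1 is (p_{k-1}, q_{k-1}) = (p_9, q_9); compute convergents through index 9.
Convergents (p_i = a_i*p_{i-1} + p_{i-2}, q_i = a_i*q_{i-1} + q_{i-2} with p_{-2}=0, p_{-1}=1, q_{-2}=1, q_{-1}=0):
  i=0: a_0=27, p_0 = 27*1 + 0 = 27, q_0 = 27*0 + 1 = 1.
  i=1: a_1=3, p_1 = 3*27 + 1 = 82, q_1 = 3*1 + 0 = 3.
  i=2: a_2=1, p_2 = 1*82 + 27 = 109, q_2 = 1*3 + 1 = 4.
  i=3: a_3=1, p_3 = 1*109 + 82 = 191, q_3 = 1*4 + 3 = 7.
  i=4: a_4=1, p_4 = 1*191 + 109 = 300, q_4 = 1*7 + 4 = 11.
  i=5: a_5=1, p_5 = 1*300 + 191 = 491, q_5 = 1*11 + 7 = 18.
  i=6: a_6=1, p_6 = 1*491 + 300 = 791, q_6 = 1*18 + 11 = 29.
  i=7: a_7=1, p_7 = 1*791 + 491 = 1282, q_7 = 1*29 + 18 = 47.
  i=8: a_8=1, p_8 = 1*1282 + 791 = 2073, q_8 = 1*47 + 29 = 76.
  i=9: a_9=3, p_9 = 3*2073 + 1282 = 7501, q_9 = 3*76 + 47 = 275.
Check: 7501^2 - 744*275^2 = 56265001 - 56265000 = 1, so (x, y) = (7501, 275) solves the equation, and by the theorem it is the least positive solution.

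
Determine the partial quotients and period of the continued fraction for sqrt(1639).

[40; (2, 15, 1, 2, 3, 2, 1, 15, 2, 80)]

Write x_i = (sqrt(1639) + m_i)/d_i with (m_0, d_0) = (0, 1). a_0 = floor(sqrt(1639)) = 40, since 40^2 = 1600 <= 1639 < 1681 = 41^2.
Iterate m_{i+1} = d_i*a_i - m_i, d_{i+1} = (1639 - m_{i+1}^2)/d_i, a_{i+1} = floor((a_0 + m_{i+1})/d_{i+1}):
  m_1 = 1*40 - 0 = 40, d_1 = (1639 - 40^2)/1 = 39/1 = 39, a_1 = floor((40 + 40)/39) = 2.
  m_2 = 39*2 - 40 = 38, d_2 = (1639 - 38^2)/39 = 195/39 = 5, a_2 = floor((40 + 38)/5) = 15.
  m_3 = 5*15 - 38 = 37, d_3 = (1639 - 37^2)/5 = 270/5 = 54, a_3 = floor((40 + 37)/54) = 1.
  m_4 = 54*1 - 37 = 17, d_4 = (1639 - 17^2)/54 = 1350/54 = 25, a_4 = floor((40 + 17)/25) = 2.
  m_5 = 25*2 - 17 = 33, d_5 = (1639 - 33^2)/25 = 550/25 = 22, a_5 = floor((40 + 33)/22) = 3.
  m_6 = 22*3 - 33 = 33, d_6 = (1639 - 33^2)/22 = 550/22 = 25, a_6 = floor((40 + 33)/25) = 2.
  m_7 = 25*2 - 33 = 17, d_7 = (1639 - 17^2)/25 = 1350/25 = 54, a_7 = floor((40 + 17)/54) = 1.
  m_8 = 54*1 - 17 = 37, d_8 = (1639 - 37^2)/54 = 270/54 = 5, a_8 = floor((40 + 37)/5) = 15.
  m_9 = 5*15 - 37 = 38, d_9 = (1639 - 38^2)/5 = 195/5 = 39, a_9 = floor((40 + 38)/39) = 2.
  m_10 = 39*2 - 38 = 40, d_10 = (1639 - 40^2)/39 = 39/39 = 1, a_10 = floor((40 + 40)/1) = 80.
  m_11 = 1*80 - 40 = 40, d_11 = (1639 - 40^2)/1 = 39/1 = 39: (m_11, d_11) = (m_1, d_1) = (40, 39), so from here the quotients repeat a_1, ..., a_10; the period length is 10.
Hence the expansion of sqrt(1639) is a_0 = 40 followed by the repeating block 2, 15, 1, 2, 3, 2, 1, 15, 2, 80 (period 10).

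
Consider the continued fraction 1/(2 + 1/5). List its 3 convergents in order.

Using the convergent recurrence p_i = a_i*p_{i-1} + p_{i-2}, q_i = a_i*q_{i-1} + q_{i-2} with p_{-2}=0, p_{-1}=1, q_{-2}=1, q_{-1}=0:
  i=0: a_0=0, p_0 = 0*1 + 0 = 0, q_0 = 0*0 + 1 = 1.
  i=1: a_1=2, p_1 = 2*0 + 1 = 1, q_1 = 2*1 + 0 = 2.
  i=2: a_2=5, p_2 = 5*1 + 0 = 5, q_2 = 5*2 + 1 = 11.

0/1, 1/2, 5/11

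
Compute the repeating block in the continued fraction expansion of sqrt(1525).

[39; (19, 1, 1, 19, 78)]

Write x_i = (sqrt(1525) + m_i)/d_i with (m_0, d_0) = (0, 1). a_0 = floor(sqrt(1525)) = 39, since 39^2 = 1521 <= 1525 < 1600 = 40^2.
Iterate m_{i+1} = d_i*a_i - m_i, d_{i+1} = (1525 - m_{i+1}^2)/d_i, a_{i+1} = floor((a_0 + m_{i+1})/d_{i+1}):
  m_1 = 1*39 - 0 = 39, d_1 = (1525 - 39^2)/1 = 4/1 = 4, a_1 = floor((39 + 39)/4) = 19.
  m_2 = 4*19 - 39 = 37, d_2 = (1525 - 37^2)/4 = 156/4 = 39, a_2 = floor((39 + 37)/39) = 1.
  m_3 = 39*1 - 37 = 2, d_3 = (1525 - 2^2)/39 = 1521/39 = 39, a_3 = floor((39 + 2)/39) = 1.
  m_4 = 39*1 - 2 = 37, d_4 = (1525 - 37^2)/39 = 156/39 = 4, a_4 = floor((39 + 37)/4) = 19.
  m_5 = 4*19 - 37 = 39, d_5 = (1525 - 39^2)/4 = 4/4 = 1, a_5 = floor((39 + 39)/1) = 78.
  m_6 = 1*78 - 39 = 39, d_6 = (1525 - 39^2)/1 = 4/1 = 4: (m_6, d_6) = (m_1, d_1) = (39, 4), so from here the quotients repeat a_1, ..., a_5; the period length is 5.
Hence the expansion of sqrt(1525) is a_0 = 39 followed by the repeating block 19, 1, 1, 19, 78 (period 5).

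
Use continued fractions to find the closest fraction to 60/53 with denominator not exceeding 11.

Expand x = 60/53 as a continued fraction with the Euclidean algorithm:
  60 = 1*53 + 7, so a_0 = 1.
  53 = 7*7 + 4, so a_1 = 7.
  7 = 1*4 + 3, so a_2 = 1.
  4 = 1*3 + 1, so a_3 = 1.
  3 = 3*1 + 0, so a_4 = 3.
so x = [1; 7, 1, 1, 3].
Convergents (p_i = a_i*p_{i-1} + p_{i-2}, q_i = a_i*q_{i-1} + q_{i-2} with p_{-2}=0, p_{-1}=1, q_{-2}=1, q_{-1}=0), until the denominator exceeds 11:
  i=0: a_0=1, p_0 = 1*1 + 0 = 1, q_0 = 1*0 + 1 = 1.
  i=1: a_1=7, p_1 = 7*1 + 1 = 8, q_1 = 7*1 + 0 = 7.
  i=2: a_2=1, p_2 = 1*8 + 1 = 9, q_2 = 1*7 + 1 = 8.
  i=3: a_3=1, p_3 = 1*9 + 8 = 17, q_3 = 1*8 + 7 = 15.
q_3 = 15 > 11, so the last convergent with denominator <= 11 is p_2/q_2 = 9/8.
The closest fraction with denominator <= 11 is either p_2/q_2 or the intermediate fraction (k*p_2 + p_1)/(k*q_2 + q_1) with the largest k >= 1 whose denominator stays <= 11; these approach x as k grows, and every other convergent or intermediate fraction in range is farther away.
Largest k: floor((11 - q_1)/q_2) = floor((11 - 7)/8) = 0.
Since k = 0, no intermediate fraction beyond p_2/q_2 has denominator <= 11, so the convergent 9/8 is the closest (its error is |60*8 - 9*53|/(53*8) = 3/424).

9/8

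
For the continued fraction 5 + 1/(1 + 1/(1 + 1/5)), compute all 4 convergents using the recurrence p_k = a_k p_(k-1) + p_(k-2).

Using the convergent recurrence p_i = a_i*p_{i-1} + p_{i-2}, q_i = a_i*q_{i-1} + q_{i-2} with p_{-2}=0, p_{-1}=1, q_{-2}=1, q_{-1}=0:
  i=0: a_0=5, p_0 = 5*1 + 0 = 5, q_0 = 5*0 + 1 = 1.
  i=1: a_1=1, p_1 = 1*5 + 1 = 6, q_1 = 1*1 + 0 = 1.
  i=2: a_2=1, p_2 = 1*6 + 5 = 11, q_2 = 1*1 + 1 = 2.
  i=3: a_3=5, p_3 = 5*11 + 6 = 61, q_3 = 5*2 + 1 = 11.

5/1, 6/1, 11/2, 61/11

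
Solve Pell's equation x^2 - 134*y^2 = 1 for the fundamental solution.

(x, y) = (145925, 12606)

First expand sqrt(134) as a continued fraction. With x_i = (sqrt(134) + m_i)/d_i and (m_0, d_0) = (0, 1): a_0 = floor(sqrt(134)) = 11, since 11^2 = 121 <= 134 < 144 = 12^2.
Iterate m_{i+1} = d_i*a_i - m_i, d_{i+1} = (134 - m_{i+1}^2)/d_i, a_{i+1} = floor((a_0 + m_{i+1})/d_{i+1}):
  m_1 = 1*11 - 0 = 11, d_1 = (134 - 11^2)/1 = 13/1 = 13, a_1 = floor((11 + 11)/13) = 1.
  m_2 = 13*1 - 11 = 2, d_2 = (134 - 2^2)/13 = 130/13 = 10, a_2 = floor((11 + 2)/10) = 1.
  m_3 = 10*1 - 2 = 8, d_3 = (134 - 8^2)/10 = 70/10 = 7, a_3 = floor((11 + 8)/7) = 2.
  m_4 = 7*2 - 8 = 6, d_4 = (134 - 6^2)/7 = 98/7 = 14, a_4 = floor((11 + 6)/14) = 1.
  m_5 = 14*1 - 6 = 8, d_5 = (134 - 8^2)/14 = 70/14 = 5, a_5 = floor((11 + 8)/5) = 3.
  m_6 = 5*3 - 8 = 7, d_6 = (134 - 7^2)/5 = 85/5 = 17, a_6 = floor((11 + 7)/17) = 1.
  m_7 = 17*1 - 7 = 10, d_7 = (134 - 10^2)/17 = 34/17 = 2, a_7 = floor((11 + 10)/2) = 10.
  m_8 = 2*10 - 10 = 10, d_8 = (134 - 10^2)/2 = 34/2 = 17, a_8 = floor((11 + 10)/17) = 1.
  m_9 = 17*1 - 10 = 7, d_9 = (134 - 7^2)/17 = 85/17 = 5, a_9 = floor((11 + 7)/5) = 3.
  m_10 = 5*3 - 7 = 8, d_10 = (134 - 8^2)/5 = 70/5 = 14, a_10 = floor((11 + 8)/14) = 1.
  m_11 = 14*1 - 8 = 6, d_11 = (134 - 6^2)/14 = 98/14 = 7, a_11 = floor((11 + 6)/7) = 2.
  m_12 = 7*2 - 6 = 8, d_12 = (134 - 8^2)/7 = 70/7 = 10, a_12 = floor((11 + 8)/10) = 1.
  m_13 = 10*1 - 8 = 2, d_13 = (134 - 2^2)/10 = 130/10 = 13, a_13 = floor((11 + 2)/13) = 1.
  m_14 = 13*1 - 2 = 11, d_14 = (134 - 11^2)/13 = 13/13 = 1, a_14 = floor((11 + 11)/1) = 22.
  m_15 = 1*22 - 11 = 11, d_15 = (134 - 11^2)/1 = 13/1 = 13: (m_15, d_15) = (m_1, d_1) = (11, 13), so from here the quotients repeat a_1, ..., a_14; the period length is 14.
So sqrt(134) = [11; (1, 1, 2, 1, 3, 1, 10, 1, 3, 1, 2, 1, 1, 22)] with period length k = 14.
k is even, so the fundamental solution of x^2 - 134y^2 = 1 is (p_{k-1}, q_{k-1}) = (p_13, q_13); compute convergents through index 13.
Convergents (p_i = a_i*p_{i-1} + p_{i-2}, q_i = a_i*q_{i-1} + q_{i-2} with p_{-2}=0, p_{-1}=1, q_{-2}=1, q_{-1}=0):
  i=0: a_0=11, p_0 = 11*1 + 0 = 11, q_0 = 11*0 + 1 = 1.
  i=1: a_1=1, p_1 = 1*11 + 1 = 12, q_1 = 1*1 + 0 = 1.
  i=2: a_2=1, p_2 = 1*12 + 11 = 23, q_2 = 1*1 + 1 = 2.
  i=3: a_3=2, p_3 = 2*23 + 12 = 58, q_3 = 2*2 + 1 = 5.
  i=4: a_4=1, p_4 = 1*58 + 23 = 81, q_4 = 1*5 + 2 = 7.
  i=5: a_5=3, p_5 = 3*81 + 58 = 301, q_5 = 3*7 + 5 = 26.
  i=6: a_6=1, p_6 = 1*301 + 81 = 382, q_6 = 1*26 + 7 = 33.
  i=7: a_7=10, p_7 = 10*382 + 301 = 4121, q_7 = 10*33 + 26 = 356.
  i=8: a_8=1, p_8 = 1*4121 + 382 = 4503, q_8 = 1*356 + 33 = 389.
  i=9: a_9=3, p_9 = 3*4503 + 4121 = 17630, q_9 = 3*389 + 356 = 1523.
  i=10: a_10=1, p_10 = 1*17630 + 4503 = 22133, q_10 = 1*1523 + 389 = 1912.
  i=11: a_11=2, p_11 = 2*22133 + 17630 = 61896, q_11 = 2*1912 + 1523 = 5347.
  i=12: a_12=1, p_12 = 1*61896 + 22133 = 84029, q_12 = 1*5347 + 1912 = 7259.
  i=13: a_13=1, p_13 = 1*84029 + 61896 = 145925, q_13 = 1*7259 + 5347 = 12606.
Check: 145925^2 - 134*12606^2 = 21294105625 - 21294105624 = 1, so (x, y) = (145925, 12606) solves the equation, and by the theorem it is the least positive solution.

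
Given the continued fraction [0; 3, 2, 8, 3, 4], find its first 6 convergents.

Using the convergent recurrence p_i = a_i*p_{i-1} + p_{i-2}, q_i = a_i*q_{i-1} + q_{i-2} with p_{-2}=0, p_{-1}=1, q_{-2}=1, q_{-1}=0:
  i=0: a_0=0, p_0 = 0*1 + 0 = 0, q_0 = 0*0 + 1 = 1.
  i=1: a_1=3, p_1 = 3*0 + 1 = 1, q_1 = 3*1 + 0 = 3.
  i=2: a_2=2, p_2 = 2*1 + 0 = 2, q_2 = 2*3 + 1 = 7.
  i=3: a_3=8, p_3 = 8*2 + 1 = 17, q_3 = 8*7 + 3 = 59.
  i=4: a_4=3, p_4 = 3*17 + 2 = 53, q_4 = 3*59 + 7 = 184.
  i=5: a_5=4, p_5 = 4*53 + 17 = 229, q_5 = 4*184 + 59 = 795.

0/1, 1/3, 2/7, 17/59, 53/184, 229/795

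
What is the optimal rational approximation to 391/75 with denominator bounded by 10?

Expand x = 391/75 as a continued fraction with the Euclidean algorithm:
  391 = 5*75 + 16, so a_0 = 5.
  75 = 4*16 + 11, so a_1 = 4.
  16 = 1*11 + 5, so a_2 = 1.
  11 = 2*5 + 1, so a_3 = 2.
  5 = 5*1 + 0, so a_4 = 5.
so x = [5; 4, 1, 2, 5].
Convergents (p_i = a_i*p_{i-1} + p_{i-2}, q_i = a_i*q_{i-1} + q_{i-2} with p_{-2}=0, p_{-1}=1, q_{-2}=1, q_{-1}=0), until the denominator exceeds 10:
  i=0: a_0=5, p_0 = 5*1 + 0 = 5, q_0 = 5*0 + 1 = 1.
  i=1: a_1=4, p_1 = 4*5 + 1 = 21, q_1 = 4*1 + 0 = 4.
  i=2: a_2=1, p_2 = 1*21 + 5 = 26, q_2 = 1*4 + 1 = 5.
  i=3: a_3=2, p_3 = 2*26 + 21 = 73, q_3 = 2*5 + 4 = 14.
q_3 = 14 > 10, so the last convergent with denominator <= 10 is p_2/q_2 = 26/5.
The closest fraction with denominator <= 10 is either p_2/q_2 or the intermediate fraction (k*p_2 + p_1)/(k*q_2 + q_1) with the largest k >= 1 whose denominator stays <= 10; these approach x as k grows, and every other convergent or intermediate fraction in range is farther away.
Largest k: floor((10 - q_1)/q_2) = floor((10 - 4)/5) = 1.
That gives (1*26 + 21)/(1*5 + 4) = 47/9.
Compare the errors: |x - 26/5| = |391*5 - 26*75|/(75*5) = 5/375, and |x - 47/9| = |391*9 - 47*75|/(75*9) = 6/675.
Cross-multiplying, 6*375 = 2250 < 3375 = 5*675, so 6/675 is smaller: the intermediate fraction 47/9 is closer to x than 26/5.

47/9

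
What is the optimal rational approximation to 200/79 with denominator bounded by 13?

Expand x = 200/79 as a continued fraction with the Euclidean algorithm:
  200 = 2*79 + 42, so a_0 = 2.
  79 = 1*42 + 37, so a_1 = 1.
  42 = 1*37 + 5, so a_2 = 1.
  37 = 7*5 + 2, so a_3 = 7.
  5 = 2*2 + 1, so a_4 = 2.
  2 = 2*1 + 0, so a_5 = 2.
so x = [2; 1, 1, 7, 2, 2].
Convergents (p_i = a_i*p_{i-1} + p_{i-2}, q_i = a_i*q_{i-1} + q_{i-2} with p_{-2}=0, p_{-1}=1, q_{-2}=1, q_{-1}=0), until the denominator exceeds 13:
  i=0: a_0=2, p_0 = 2*1 + 0 = 2, q_0 = 2*0 + 1 = 1.
  i=1: a_1=1, p_1 = 1*2 + 1 = 3, q_1 = 1*1 + 0 = 1.
  i=2: a_2=1, p_2 = 1*3 + 2 = 5, q_2 = 1*1 + 1 = 2.
  i=3: a_3=7, p_3 = 7*5 + 3 = 38, q_3 = 7*2 + 1 = 15.
q_3 = 15 > 13, so the last convergent with denominator <= 13 is p_2/q_2 = 5/2.
The closest fraction with denominator <= 13 is either p_2/q_2 or the intermediate fraction (k*p_2 + p_1)/(k*q_2 + q_1) with the largest k >= 1 whose denominator stays <= 13; these approach x as k grows, and every other convergent or intermediate fraction in range is farther away.
Largest k: floor((13 - q_1)/q_2) = floor((13 - 1)/2) = 6.
That gives (6*5 + 3)/(6*2 + 1) = 33/13.
Compare the errors: |x - 5/2| = |200*2 - 5*79|/(79*2) = 5/158, and |x - 33/13| = |200*13 - 33*79|/(79*13) = 7/1027.
Cross-multiplying, 7*158 = 1106 < 5135 = 5*1027, so 7/1027 is smaller: the intermediate fraction 33/13 is closer to x than 5/2.

33/13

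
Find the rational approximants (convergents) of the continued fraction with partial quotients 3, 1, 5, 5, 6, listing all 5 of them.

Using the convergent recurrence p_i = a_i*p_{i-1} + p_{i-2}, q_i = a_i*q_{i-1} + q_{i-2} with p_{-2}=0, p_{-1}=1, q_{-2}=1, q_{-1}=0:
  i=0: a_0=3, p_0 = 3*1 + 0 = 3, q_0 = 3*0 + 1 = 1.
  i=1: a_1=1, p_1 = 1*3 + 1 = 4, q_1 = 1*1 + 0 = 1.
  i=2: a_2=5, p_2 = 5*4 + 3 = 23, q_2 = 5*1 + 1 = 6.
  i=3: a_3=5, p_3 = 5*23 + 4 = 119, q_3 = 5*6 + 1 = 31.
  i=4: a_4=6, p_4 = 6*119 + 23 = 737, q_4 = 6*31 + 6 = 192.

3/1, 4/1, 23/6, 119/31, 737/192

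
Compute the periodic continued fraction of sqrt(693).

Write x_i = (sqrt(693) + m_i)/d_i with (m_0, d_0) = (0, 1). a_0 = floor(sqrt(693)) = 26, since 26^2 = 676 <= 693 < 729 = 27^2.
Iterate m_{i+1} = d_i*a_i - m_i, d_{i+1} = (693 - m_{i+1}^2)/d_i, a_{i+1} = floor((a_0 + m_{i+1})/d_{i+1}):
  m_1 = 1*26 - 0 = 26, d_1 = (693 - 26^2)/1 = 17/1 = 17, a_1 = floor((26 + 26)/17) = 3.
  m_2 = 17*3 - 26 = 25, d_2 = (693 - 25^2)/17 = 68/17 = 4, a_2 = floor((26 + 25)/4) = 12.
  m_3 = 4*12 - 25 = 23, d_3 = (693 - 23^2)/4 = 164/4 = 41, a_3 = floor((26 + 23)/41) = 1.
  m_4 = 41*1 - 23 = 18, d_4 = (693 - 18^2)/41 = 369/41 = 9, a_4 = floor((26 + 18)/9) = 4.
  m_5 = 9*4 - 18 = 18, d_5 = (693 - 18^2)/9 = 369/9 = 41, a_5 = floor((26 + 18)/41) = 1.
  m_6 = 41*1 - 18 = 23, d_6 = (693 - 23^2)/41 = 164/41 = 4, a_6 = floor((26 + 23)/4) = 12.
  m_7 = 4*12 - 23 = 25, d_7 = (693 - 25^2)/4 = 68/4 = 17, a_7 = floor((26 + 25)/17) = 3.
  m_8 = 17*3 - 25 = 26, d_8 = (693 - 26^2)/17 = 17/17 = 1, a_8 = floor((26 + 26)/1) = 52.
  m_9 = 1*52 - 26 = 26, d_9 = (693 - 26^2)/1 = 17/1 = 17: (m_9, d_9) = (m_1, d_1) = (26, 17), so from here the quotients repeat a_1, ..., a_8; the period length is 8.
Hence the expansion of sqrt(693) is a_0 = 26 followed by the repeating block 3, 12, 1, 4, 1, 12, 3, 52 (period 8).

[26; (3, 12, 1, 4, 1, 12, 3, 52)]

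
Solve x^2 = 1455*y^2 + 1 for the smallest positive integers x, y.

First expand sqrt(1455) as a continued fraction. With x_i = (sqrt(1455) + m_i)/d_i and (m_0, d_0) = (0, 1): a_0 = floor(sqrt(1455)) = 38, since 38^2 = 1444 <= 1455 < 1521 = 39^2.
Iterate m_{i+1} = d_i*a_i - m_i, d_{i+1} = (1455 - m_{i+1}^2)/d_i, a_{i+1} = floor((a_0 + m_{i+1})/d_{i+1}):
  m_1 = 1*38 - 0 = 38, d_1 = (1455 - 38^2)/1 = 11/1 = 11, a_1 = floor((38 + 38)/11) = 6.
  m_2 = 11*6 - 38 = 28, d_2 = (1455 - 28^2)/11 = 671/11 = 61, a_2 = floor((38 + 28)/61) = 1.
  m_3 = 61*1 - 28 = 33, d_3 = (1455 - 33^2)/61 = 366/61 = 6, a_3 = floor((38 + 33)/6) = 11.
  m_4 = 6*11 - 33 = 33, d_4 = (1455 - 33^2)/6 = 366/6 = 61, a_4 = floor((38 + 33)/61) = 1.
  m_5 = 61*1 - 33 = 28, d_5 = (1455 - 28^2)/61 = 671/61 = 11, a_5 = floor((38 + 28)/11) = 6.
  m_6 = 11*6 - 28 = 38, d_6 = (1455 - 38^2)/11 = 11/11 = 1, a_6 = floor((38 + 38)/1) = 76.
  m_7 = 1*76 - 38 = 38, d_7 = (1455 - 38^2)/1 = 11/1 = 11: (m_7, d_7) = (m_1, d_1) = (38, 11), so from here the quotients repeat a_1, ..., a_6; the period length is 6.
So sqrt(1455) = [38; (6, 1, 11, 1, 6, 76)] with period length k = 6.
k is even, so the fundamental solution of x^2 - 1455y^2 = 1 is (p_{k-1}, q_{k-1}) = (p_5, q_5); compute convergents through index 5.
Convergents (p_i = a_i*p_{i-1} + p_{i-2}, q_i = a_i*q_{i-1} + q_{i-2} with p_{-2}=0, p_{-1}=1, q_{-2}=1, q_{-1}=0):
  i=0: a_0=38, p_0 = 38*1 + 0 = 38, q_0 = 38*0 + 1 = 1.
  i=1: a_1=6, p_1 = 6*38 + 1 = 229, q_1 = 6*1 + 0 = 6.
  i=2: a_2=1, p_2 = 1*229 + 38 = 267, q_2 = 1*6 + 1 = 7.
  i=3: a_3=11, p_3 = 11*267 + 229 = 3166, q_3 = 11*7 + 6 = 83.
  i=4: a_4=1, p_4 = 1*3166 + 267 = 3433, q_4 = 1*83 + 7 = 90.
  i=5: a_5=6, p_5 = 6*3433 + 3166 = 23764, q_5 = 6*90 + 83 = 623.
Check: 23764^2 - 1455*623^2 = 564727696 - 564727695 = 1, so (x, y) = (23764, 623) solves the equation, and by the theorem it is the least positive solution.

(x, y) = (23764, 623)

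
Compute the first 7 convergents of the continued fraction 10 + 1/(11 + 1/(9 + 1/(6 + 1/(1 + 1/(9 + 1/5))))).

Using the convergent recurrence p_i = a_i*p_{i-1} + p_{i-2}, q_i = a_i*q_{i-1} + q_{i-2} with p_{-2}=0, p_{-1}=1, q_{-2}=1, q_{-1}=0:
  i=0: a_0=10, p_0 = 10*1 + 0 = 10, q_0 = 10*0 + 1 = 1.
  i=1: a_1=11, p_1 = 11*10 + 1 = 111, q_1 = 11*1 + 0 = 11.
  i=2: a_2=9, p_2 = 9*111 + 10 = 1009, q_2 = 9*11 + 1 = 100.
  i=3: a_3=6, p_3 = 6*1009 + 111 = 6165, q_3 = 6*100 + 11 = 611.
  i=4: a_4=1, p_4 = 1*6165 + 1009 = 7174, q_4 = 1*611 + 100 = 711.
  i=5: a_5=9, p_5 = 9*7174 + 6165 = 70731, q_5 = 9*711 + 611 = 7010.
  i=6: a_6=5, p_6 = 5*70731 + 7174 = 360829, q_6 = 5*7010 + 711 = 35761.

10/1, 111/11, 1009/100, 6165/611, 7174/711, 70731/7010, 360829/35761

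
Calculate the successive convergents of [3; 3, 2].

Using the convergent recurrence p_i = a_i*p_{i-1} + p_{i-2}, q_i = a_i*q_{i-1} + q_{i-2} with p_{-2}=0, p_{-1}=1, q_{-2}=1, q_{-1}=0:
  i=0: a_0=3, p_0 = 3*1 + 0 = 3, q_0 = 3*0 + 1 = 1.
  i=1: a_1=3, p_1 = 3*3 + 1 = 10, q_1 = 3*1 + 0 = 3.
  i=2: a_2=2, p_2 = 2*10 + 3 = 23, q_2 = 2*3 + 1 = 7.

3/1, 10/3, 23/7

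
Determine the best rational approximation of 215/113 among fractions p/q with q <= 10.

Expand x = 215/113 as a continued fraction with the Euclidean algorithm:
  215 = 1*113 + 102, so a_0 = 1.
  113 = 1*102 + 11, so a_1 = 1.
  102 = 9*11 + 3, so a_2 = 9.
  11 = 3*3 + 2, so a_3 = 3.
  3 = 1*2 + 1, so a_4 = 1.
  2 = 2*1 + 0, so a_5 = 2.
so x = [1; 1, 9, 3, 1, 2].
Convergents (p_i = a_i*p_{i-1} + p_{i-2}, q_i = a_i*q_{i-1} + q_{i-2} with p_{-2}=0, p_{-1}=1, q_{-2}=1, q_{-1}=0), until the denominator exceeds 10:
  i=0: a_0=1, p_0 = 1*1 + 0 = 1, q_0 = 1*0 + 1 = 1.
  i=1: a_1=1, p_1 = 1*1 + 1 = 2, q_1 = 1*1 + 0 = 1.
  i=2: a_2=9, p_2 = 9*2 + 1 = 19, q_2 = 9*1 + 1 = 10.
  i=3: a_3=3, p_3 = 3*19 + 2 = 59, q_3 = 3*10 + 1 = 31.
q_3 = 31 > 10, so the last convergent with denominator <= 10 is p_2/q_2 = 19/10.
The closest fraction with denominator <= 10 is either p_2/q_2 or the intermediate fraction (k*p_2 + p_1)/(k*q_2 + q_1) with the largest k >= 1 whose denominator stays <= 10; these approach x as k grows, and every other convergent or intermediate fraction in range is farther away.
Largest k: floor((10 - q_1)/q_2) = floor((10 - 1)/10) = 0.
Since k = 0, no intermediate fraction beyond p_2/q_2 has denominator <= 10, so the convergent 19/10 is the closest (its error is |215*10 - 19*113|/(113*10) = 3/1130).

19/10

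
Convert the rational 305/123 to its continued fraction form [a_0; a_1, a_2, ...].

[2; 2, 11, 1, 4]

Run the Euclidean algorithm on 305 and 123; the successive quotients are the partial quotients a_0, a_1, ... (each step inverts the fractional part left over by the previous one):
  305 = 2*123 + 59, so a_0 = 2.
  123 = 2*59 + 5, so a_1 = 2.
  59 = 11*5 + 4, so a_2 = 11.
  5 = 1*4 + 1, so a_3 = 1.
  4 = 4*1 + 0, so a_4 = 4.
The remainder reaches 0 after 5 divisions, so the expansion has 5 partial quotients, read off in order.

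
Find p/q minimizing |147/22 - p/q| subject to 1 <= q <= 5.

20/3

Expand x = 147/22 as a continued fraction with the Euclidean algorithm:
  147 = 6*22 + 15, so a_0 = 6.
  22 = 1*15 + 7, so a_1 = 1.
  15 = 2*7 + 1, so a_2 = 2.
  7 = 7*1 + 0, so a_3 = 7.
so x = [6; 1, 2, 7].
Convergents (p_i = a_i*p_{i-1} + p_{i-2}, q_i = a_i*q_{i-1} + q_{i-2} with p_{-2}=0, p_{-1}=1, q_{-2}=1, q_{-1}=0), until the denominator exceeds 5:
  i=0: a_0=6, p_0 = 6*1 + 0 = 6, q_0 = 6*0 + 1 = 1.
  i=1: a_1=1, p_1 = 1*6 + 1 = 7, q_1 = 1*1 + 0 = 1.
  i=2: a_2=2, p_2 = 2*7 + 6 = 20, q_2 = 2*1 + 1 = 3.
  i=3: a_3=7, p_3 = 7*20 + 7 = 147, q_3 = 7*3 + 1 = 22.
q_3 = 22 > 5, so the last convergent with denominator <= 5 is p_2/q_2 = 20/3.
The closest fraction with denominator <= 5 is either p_2/q_2 or the intermediate fraction (k*p_2 + p_1)/(k*q_2 + q_1) with the largest k >= 1 whose denominator stays <= 5; these approach x as k grows, and every other convergent or intermediate fraction in range is farther away.
Largest k: floor((5 - q_1)/q_2) = floor((5 - 1)/3) = 1.
That gives (1*20 + 7)/(1*3 + 1) = 27/4.
Compare the errors: |x - 20/3| = |147*3 - 20*22|/(22*3) = 1/66, and |x - 27/4| = |147*4 - 27*22|/(22*4) = 6/88.
Cross-multiplying, 1*88 = 88 < 396 = 6*66, so 1/66 is smaller: the convergent 20/3 is closer to x than 27/4.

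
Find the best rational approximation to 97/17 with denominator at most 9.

Expand x = 97/17 as a continued fraction with the Euclidean algorithm:
  97 = 5*17 + 12, so a_0 = 5.
  17 = 1*12 + 5, so a_1 = 1.
  12 = 2*5 + 2, so a_2 = 2.
  5 = 2*2 + 1, so a_3 = 2.
  2 = 2*1 + 0, so a_4 = 2.
so x = [5; 1, 2, 2, 2].
Convergents (p_i = a_i*p_{i-1} + p_{i-2}, q_i = a_i*q_{i-1} + q_{i-2} with p_{-2}=0, p_{-1}=1, q_{-2}=1, q_{-1}=0), until the denominator exceeds 9:
  i=0: a_0=5, p_0 = 5*1 + 0 = 5, q_0 = 5*0 + 1 = 1.
  i=1: a_1=1, p_1 = 1*5 + 1 = 6, q_1 = 1*1 + 0 = 1.
  i=2: a_2=2, p_2 = 2*6 + 5 = 17, q_2 = 2*1 + 1 = 3.
  i=3: a_3=2, p_3 = 2*17 + 6 = 40, q_3 = 2*3 + 1 = 7.
  i=4: a_4=2, p_4 = 2*40 + 17 = 97, q_4 = 2*7 + 3 = 17.
q_4 = 17 > 9, so the last convergent with denominator <= 9 is p_3/q_3 = 40/7.
The closest fraction with denominator <= 9 is either p_3/q_3 or the intermediate fraction (k*p_3 + p_2)/(k*q_3 + q_2) with the largest k >= 1 whose denominator stays <= 9; these approach x as k grows, and every other convergent or intermediate fraction in range is farther away.
Largest k: floor((9 - q_2)/q_3) = floor((9 - 3)/7) = 0.
Since k = 0, no intermediate fraction beyond p_3/q_3 has denominator <= 9, so the convergent 40/7 is the closest (its error is |97*7 - 40*17|/(17*7) = 1/119).

40/7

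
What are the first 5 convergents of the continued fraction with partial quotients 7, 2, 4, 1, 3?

7/1, 15/2, 67/9, 82/11, 313/42

Using the convergent recurrence p_i = a_i*p_{i-1} + p_{i-2}, q_i = a_i*q_{i-1} + q_{i-2} with p_{-2}=0, p_{-1}=1, q_{-2}=1, q_{-1}=0:
  i=0: a_0=7, p_0 = 7*1 + 0 = 7, q_0 = 7*0 + 1 = 1.
  i=1: a_1=2, p_1 = 2*7 + 1 = 15, q_1 = 2*1 + 0 = 2.
  i=2: a_2=4, p_2 = 4*15 + 7 = 67, q_2 = 4*2 + 1 = 9.
  i=3: a_3=1, p_3 = 1*67 + 15 = 82, q_3 = 1*9 + 2 = 11.
  i=4: a_4=3, p_4 = 3*82 + 67 = 313, q_4 = 3*11 + 9 = 42.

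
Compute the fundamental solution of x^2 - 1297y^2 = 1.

First expand sqrt(1297) as a continued fraction. With x_i = (sqrt(1297) + m_i)/d_i and (m_0, d_0) = (0, 1): a_0 = floor(sqrt(1297)) = 36, since 36^2 = 1296 <= 1297 < 1369 = 37^2.
Iterate m_{i+1} = d_i*a_i - m_i, d_{i+1} = (1297 - m_{i+1}^2)/d_i, a_{i+1} = floor((a_0 + m_{i+1})/d_{i+1}):
  m_1 = 1*36 - 0 = 36, d_1 = (1297 - 36^2)/1 = 1/1 = 1, a_1 = floor((36 + 36)/1) = 72.
  m_2 = 1*72 - 36 = 36, d_2 = (1297 - 36^2)/1 = 1/1 = 1: (m_2, d_2) = (m_1, d_1) = (36, 1), so from here the quotient a_1 repeats; the period length is 1.
So sqrt(1297) = [36; (72)] with period length k = 1.
k is odd, so (p_{k-1}, q_{k-1}) only solves x^2 - 1297y^2 = -1 and the fundamental solution of x^2 - 1297y^2 = 1 is (p_{2k-1}, q_{2k-1}) = (p_1, q_1); compute convergents through index 1, running through the period twice.
Convergents (p_i = a_i*p_{i-1} + p_{i-2}, q_i = a_i*q_{i-1} + q_{i-2} with p_{-2}=0, p_{-1}=1, q_{-2}=1, q_{-1}=0):
  i=0: a_0=36, p_0 = 36*1 + 0 = 36, q_0 = 36*0 + 1 = 1.
  i=1: a_1=72, p_1 = 72*36 + 1 = 2593, q_1 = 72*1 + 0 = 72.
Indeed p_0^2 - 1297*q_0^2 = 1296 - 1297 = -1, not +1.
Check: 2593^2 - 1297*72^2 = 6723649 - 6723648 = 1, so (x, y) = (2593, 72) solves the equation, and by the theorem it is the least positive solution.

(x, y) = (2593, 72)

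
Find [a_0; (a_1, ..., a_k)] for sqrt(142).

[11; (1, 10, 1, 22)]

Write x_i = (sqrt(142) + m_i)/d_i with (m_0, d_0) = (0, 1). a_0 = floor(sqrt(142)) = 11, since 11^2 = 121 <= 142 < 144 = 12^2.
Iterate m_{i+1} = d_i*a_i - m_i, d_{i+1} = (142 - m_{i+1}^2)/d_i, a_{i+1} = floor((a_0 + m_{i+1})/d_{i+1}):
  m_1 = 1*11 - 0 = 11, d_1 = (142 - 11^2)/1 = 21/1 = 21, a_1 = floor((11 + 11)/21) = 1.
  m_2 = 21*1 - 11 = 10, d_2 = (142 - 10^2)/21 = 42/21 = 2, a_2 = floor((11 + 10)/2) = 10.
  m_3 = 2*10 - 10 = 10, d_3 = (142 - 10^2)/2 = 42/2 = 21, a_3 = floor((11 + 10)/21) = 1.
  m_4 = 21*1 - 10 = 11, d_4 = (142 - 11^2)/21 = 21/21 = 1, a_4 = floor((11 + 11)/1) = 22.
  m_5 = 1*22 - 11 = 11, d_5 = (142 - 11^2)/1 = 21/1 = 21: (m_5, d_5) = (m_1, d_1) = (11, 21), so from here the quotients repeat a_1, ..., a_4; the period length is 4.
Hence the expansion of sqrt(142) is a_0 = 11 followed by the repeating block 1, 10, 1, 22 (period 4).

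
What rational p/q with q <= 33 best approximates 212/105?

Expand x = 212/105 as a continued fraction with the Euclidean algorithm:
  212 = 2*105 + 2, so a_0 = 2.
  105 = 52*2 + 1, so a_1 = 52.
  2 = 2*1 + 0, so a_2 = 2.
so x = [2; 52, 2].
Convergents (p_i = a_i*p_{i-1} + p_{i-2}, q_i = a_i*q_{i-1} + q_{i-2} with p_{-2}=0, p_{-1}=1, q_{-2}=1, q_{-1}=0), until the denominator exceeds 33:
  i=0: a_0=2, p_0 = 2*1 + 0 = 2, q_0 = 2*0 + 1 = 1.
  i=1: a_1=52, p_1 = 52*2 + 1 = 105, q_1 = 52*1 + 0 = 52.
q_1 = 52 > 33, so the last convergent with denominator <= 33 is p_0/q_0 = 2/1.
The closest fraction with denominator <= 33 is either p_0/q_0 or the intermediate fraction (k*p_0 + p_{-1})/(k*q_0 + q_{-1}) with the largest k >= 1 whose denominator stays <= 33; these approach x as k grows, and every other convergent or intermediate fraction in range is farther away.
Largest k: floor((33 - q_{-1})/q_0) = floor((33 - 0)/1) = 33 (using the seeds p_{-1} = 1, q_{-1} = 0).
That gives (33*2 + 1)/(33*1 + 0) = 67/33.
Compare the errors: |x - 2/1| = |212*1 - 2*105|/(105*1) = 2/105, and |x - 67/33| = |212*33 - 67*105|/(105*33) = 39/3465.
Cross-multiplying, 39*105 = 4095 < 6930 = 2*3465, so 39/3465 is smaller: the intermediate fraction 67/33 is closer to x than 2/1.

67/33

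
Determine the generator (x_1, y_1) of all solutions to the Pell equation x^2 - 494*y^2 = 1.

(x, y) = (73035, 3286)

First expand sqrt(494) as a continued fraction. With x_i = (sqrt(494) + m_i)/d_i and (m_0, d_0) = (0, 1): a_0 = floor(sqrt(494)) = 22, since 22^2 = 484 <= 494 < 529 = 23^2.
Iterate m_{i+1} = d_i*a_i - m_i, d_{i+1} = (494 - m_{i+1}^2)/d_i, a_{i+1} = floor((a_0 + m_{i+1})/d_{i+1}):
  m_1 = 1*22 - 0 = 22, d_1 = (494 - 22^2)/1 = 10/1 = 10, a_1 = floor((22 + 22)/10) = 4.
  m_2 = 10*4 - 22 = 18, d_2 = (494 - 18^2)/10 = 170/10 = 17, a_2 = floor((22 + 18)/17) = 2.
  m_3 = 17*2 - 18 = 16, d_3 = (494 - 16^2)/17 = 238/17 = 14, a_3 = floor((22 + 16)/14) = 2.
  m_4 = 14*2 - 16 = 12, d_4 = (494 - 12^2)/14 = 350/14 = 25, a_4 = floor((22 + 12)/25) = 1.
  m_5 = 25*1 - 12 = 13, d_5 = (494 - 13^2)/25 = 325/25 = 13, a_5 = floor((22 + 13)/13) = 2.
  m_6 = 13*2 - 13 = 13, d_6 = (494 - 13^2)/13 = 325/13 = 25, a_6 = floor((22 + 13)/25) = 1.
  m_7 = 25*1 - 13 = 12, d_7 = (494 - 12^2)/25 = 350/25 = 14, a_7 = floor((22 + 12)/14) = 2.
  m_8 = 14*2 - 12 = 16, d_8 = (494 - 16^2)/14 = 238/14 = 17, a_8 = floor((22 + 16)/17) = 2.
  m_9 = 17*2 - 16 = 18, d_9 = (494 - 18^2)/17 = 170/17 = 10, a_9 = floor((22 + 18)/10) = 4.
  m_10 = 10*4 - 18 = 22, d_10 = (494 - 22^2)/10 = 10/10 = 1, a_10 = floor((22 + 22)/1) = 44.
  m_11 = 1*44 - 22 = 22, d_11 = (494 - 22^2)/1 = 10/1 = 10: (m_11, d_11) = (m_1, d_1) = (22, 10), so from here the quotients repeat a_1, ..., a_10; the period length is 10.
So sqrt(494) = [22; (4, 2, 2, 1, 2, 1, 2, 2, 4, 44)] with period length k = 10.
k is even, so the fundamental solution of x^2 - 494y^2 = 1 is (p_{k-1}, q_{k-1}) = (p_9, q_9); compute convergents through index 9.
Convergents (p_i = a_i*p_{i-1} + p_{i-2}, q_i = a_i*q_{i-1} + q_{i-2} with p_{-2}=0, p_{-1}=1, q_{-2}=1, q_{-1}=0):
  i=0: a_0=22, p_0 = 22*1 + 0 = 22, q_0 = 22*0 + 1 = 1.
  i=1: a_1=4, p_1 = 4*22 + 1 = 89, q_1 = 4*1 + 0 = 4.
  i=2: a_2=2, p_2 = 2*89 + 22 = 200, q_2 = 2*4 + 1 = 9.
  i=3: a_3=2, p_3 = 2*200 + 89 = 489, q_3 = 2*9 + 4 = 22.
  i=4: a_4=1, p_4 = 1*489 + 200 = 689, q_4 = 1*22 + 9 = 31.
  i=5: a_5=2, p_5 = 2*689 + 489 = 1867, q_5 = 2*31 + 22 = 84.
  i=6: a_6=1, p_6 = 1*1867 + 689 = 2556, q_6 = 1*84 + 31 = 115.
  i=7: a_7=2, p_7 = 2*2556 + 1867 = 6979, q_7 = 2*115 + 84 = 314.
  i=8: a_8=2, p_8 = 2*6979 + 2556 = 16514, q_8 = 2*314 + 115 = 743.
  i=9: a_9=4, p_9 = 4*16514 + 6979 = 73035, q_9 = 4*743 + 314 = 3286.
Check: 73035^2 - 494*3286^2 = 5334111225 - 5334111224 = 1, so (x, y) = (73035, 3286) solves the equation, and by the theorem it is the least positive solution.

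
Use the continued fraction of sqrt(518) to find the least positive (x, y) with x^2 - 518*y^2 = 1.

First expand sqrt(518) as a continued fraction. With x_i = (sqrt(518) + m_i)/d_i and (m_0, d_0) = (0, 1): a_0 = floor(sqrt(518)) = 22, since 22^2 = 484 <= 518 < 529 = 23^2.
Iterate m_{i+1} = d_i*a_i - m_i, d_{i+1} = (518 - m_{i+1}^2)/d_i, a_{i+1} = floor((a_0 + m_{i+1})/d_{i+1}):
  m_1 = 1*22 - 0 = 22, d_1 = (518 - 22^2)/1 = 34/1 = 34, a_1 = floor((22 + 22)/34) = 1.
  m_2 = 34*1 - 22 = 12, d_2 = (518 - 12^2)/34 = 374/34 = 11, a_2 = floor((22 + 12)/11) = 3.
  m_3 = 11*3 - 12 = 21, d_3 = (518 - 21^2)/11 = 77/11 = 7, a_3 = floor((22 + 21)/7) = 6.
  m_4 = 7*6 - 21 = 21, d_4 = (518 - 21^2)/7 = 77/7 = 11, a_4 = floor((22 + 21)/11) = 3.
  m_5 = 11*3 - 21 = 12, d_5 = (518 - 12^2)/11 = 374/11 = 34, a_5 = floor((22 + 12)/34) = 1.
  m_6 = 34*1 - 12 = 22, d_6 = (518 - 22^2)/34 = 34/34 = 1, a_6 = floor((22 + 22)/1) = 44.
  m_7 = 1*44 - 22 = 22, d_7 = (518 - 22^2)/1 = 34/1 = 34: (m_7, d_7) = (m_1, d_1) = (22, 34), so from here the quotients repeat a_1, ..., a_6; the period length is 6.
So sqrt(518) = [22; (1, 3, 6, 3, 1, 44)] with period length k = 6.
k is even, so the fundamental solution of x^2 - 518y^2 = 1 is (p_{k-1}, q_{k-1}) = (p_5, q_5); compute convergents through index 5.
Convergents (p_i = a_i*p_{i-1} + p_{i-2}, q_i = a_i*q_{i-1} + q_{i-2} with p_{-2}=0, p_{-1}=1, q_{-2}=1, q_{-1}=0):
  i=0: a_0=22, p_0 = 22*1 + 0 = 22, q_0 = 22*0 + 1 = 1.
  i=1: a_1=1, p_1 = 1*22 + 1 = 23, q_1 = 1*1 + 0 = 1.
  i=2: a_2=3, p_2 = 3*23 + 22 = 91, q_2 = 3*1 + 1 = 4.
  i=3: a_3=6, p_3 = 6*91 + 23 = 569, q_3 = 6*4 + 1 = 25.
  i=4: a_4=3, p_4 = 3*569 + 91 = 1798, q_4 = 3*25 + 4 = 79.
  i=5: a_5=1, p_5 = 1*1798 + 569 = 2367, q_5 = 1*79 + 25 = 104.
Check: 2367^2 - 518*104^2 = 5602689 - 5602688 = 1, so (x, y) = (2367, 104) solves the equation, and by the theorem it is the least positive solution.

(x, y) = (2367, 104)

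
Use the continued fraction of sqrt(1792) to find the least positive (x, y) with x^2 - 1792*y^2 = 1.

First expand sqrt(1792) as a continued fraction. With x_i = (sqrt(1792) + m_i)/d_i and (m_0, d_0) = (0, 1): a_0 = floor(sqrt(1792)) = 42, since 42^2 = 1764 <= 1792 < 1849 = 43^2.
Iterate m_{i+1} = d_i*a_i - m_i, d_{i+1} = (1792 - m_{i+1}^2)/d_i, a_{i+1} = floor((a_0 + m_{i+1})/d_{i+1}):
  m_1 = 1*42 - 0 = 42, d_1 = (1792 - 42^2)/1 = 28/1 = 28, a_1 = floor((42 + 42)/28) = 3.
  m_2 = 28*3 - 42 = 42, d_2 = (1792 - 42^2)/28 = 28/28 = 1, a_2 = floor((42 + 42)/1) = 84.
  m_3 = 1*84 - 42 = 42, d_3 = (1792 - 42^2)/1 = 28/1 = 28: (m_3, d_3) = (m_1, d_1) = (42, 28), so from here the quotients repeat a_1, a_2; the period length is 2.
So sqrt(1792) = [42; (3, 84)] with period length k = 2.
k is even, so the fundamental solution of x^2 - 1792y^2 = 1 is (p_{k-1}, q_{k-1}) = (p_1, q_1); compute convergents through index 1.
Convergents (p_i = a_i*p_{i-1} + p_{i-2}, q_i = a_i*q_{i-1} + q_{i-2} with p_{-2}=0, p_{-1}=1, q_{-2}=1, q_{-1}=0):
  i=0: a_0=42, p_0 = 42*1 + 0 = 42, q_0 = 42*0 + 1 = 1.
  i=1: a_1=3, p_1 = 3*42 + 1 = 127, q_1 = 3*1 + 0 = 3.
Check: 127^2 - 1792*3^2 = 16129 - 16128 = 1, so (x, y) = (127, 3) solves the equation, and by the theorem it is the least positive solution.

(x, y) = (127, 3)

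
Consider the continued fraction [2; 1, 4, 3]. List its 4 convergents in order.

2/1, 3/1, 14/5, 45/16

Using the convergent recurrence p_i = a_i*p_{i-1} + p_{i-2}, q_i = a_i*q_{i-1} + q_{i-2} with p_{-2}=0, p_{-1}=1, q_{-2}=1, q_{-1}=0:
  i=0: a_0=2, p_0 = 2*1 + 0 = 2, q_0 = 2*0 + 1 = 1.
  i=1: a_1=1, p_1 = 1*2 + 1 = 3, q_1 = 1*1 + 0 = 1.
  i=2: a_2=4, p_2 = 4*3 + 2 = 14, q_2 = 4*1 + 1 = 5.
  i=3: a_3=3, p_3 = 3*14 + 3 = 45, q_3 = 3*5 + 1 = 16.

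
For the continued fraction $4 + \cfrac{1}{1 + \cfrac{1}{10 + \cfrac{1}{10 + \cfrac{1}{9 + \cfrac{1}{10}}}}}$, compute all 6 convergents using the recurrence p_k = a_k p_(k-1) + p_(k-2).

Using the convergent recurrence p_i = a_i*p_{i-1} + p_{i-2}, q_i = a_i*q_{i-1} + q_{i-2} with p_{-2}=0, p_{-1}=1, q_{-2}=1, q_{-1}=0:
  i=0: a_0=4, p_0 = 4*1 + 0 = 4, q_0 = 4*0 + 1 = 1.
  i=1: a_1=1, p_1 = 1*4 + 1 = 5, q_1 = 1*1 + 0 = 1.
  i=2: a_2=10, p_2 = 10*5 + 4 = 54, q_2 = 10*1 + 1 = 11.
  i=3: a_3=10, p_3 = 10*54 + 5 = 545, q_3 = 10*11 + 1 = 111.
  i=4: a_4=9, p_4 = 9*545 + 54 = 4959, q_4 = 9*111 + 11 = 1010.
  i=5: a_5=10, p_5 = 10*4959 + 545 = 50135, q_5 = 10*1010 + 111 = 10211.

4/1, 5/1, 54/11, 545/111, 4959/1010, 50135/10211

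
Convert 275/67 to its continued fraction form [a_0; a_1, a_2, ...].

Run the Euclidean algorithm on 275 and 67; the successive quotients are the partial quotients a_0, a_1, ... (each step inverts the fractional part left over by the previous one):
  275 = 4*67 + 7, so a_0 = 4.
  67 = 9*7 + 4, so a_1 = 9.
  7 = 1*4 + 3, so a_2 = 1.
  4 = 1*3 + 1, so a_3 = 1.
  3 = 3*1 + 0, so a_4 = 3.
The remainder reaches 0 after 5 divisions, so the expansion has 5 partial quotients, read off in order.

[4; 9, 1, 1, 3]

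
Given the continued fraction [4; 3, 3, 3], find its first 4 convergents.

4/1, 13/3, 43/10, 142/33

Using the convergent recurrence p_i = a_i*p_{i-1} + p_{i-2}, q_i = a_i*q_{i-1} + q_{i-2} with p_{-2}=0, p_{-1}=1, q_{-2}=1, q_{-1}=0:
  i=0: a_0=4, p_0 = 4*1 + 0 = 4, q_0 = 4*0 + 1 = 1.
  i=1: a_1=3, p_1 = 3*4 + 1 = 13, q_1 = 3*1 + 0 = 3.
  i=2: a_2=3, p_2 = 3*13 + 4 = 43, q_2 = 3*3 + 1 = 10.
  i=3: a_3=3, p_3 = 3*43 + 13 = 142, q_3 = 3*10 + 3 = 33.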